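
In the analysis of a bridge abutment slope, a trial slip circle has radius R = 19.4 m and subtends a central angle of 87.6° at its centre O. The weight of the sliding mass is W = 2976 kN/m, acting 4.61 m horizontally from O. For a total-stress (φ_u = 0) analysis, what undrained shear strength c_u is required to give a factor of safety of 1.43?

FS = c_u·L_a·R / (W·d), so c_u = FS·W·d / (L_a·R).
Arc length L_a = R·θ = 19.4·(87.6°·π/180) = 19.4·1.5289 = 29.66 m
c_u = 1.43·2976·4.61 / (29.66·19.4) = 19618.7 / 575.42 = 34.09 kPa

c_u = 34.1 kPa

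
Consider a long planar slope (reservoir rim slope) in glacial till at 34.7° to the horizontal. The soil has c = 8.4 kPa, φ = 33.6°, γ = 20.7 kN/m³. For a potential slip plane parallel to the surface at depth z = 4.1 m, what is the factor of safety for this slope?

For an infinite slope with a slip plane parallel to the surface (no pore pressure): FS = [c + γz cos²β tanφ] / [γz sinβ cosβ].
γz = 20.7·4.1 = 84.87 kN/m²
Numerator = 8.4 + 84.87·cos²34.7°·tan33.6° = 8.4 + 84.87·0.6759·0.6644 = 46.513 kPa
Denominator = 84.87·sin34.7°·cos34.7° = 84.87·0.5693·0.8221 = 39.722 kPa
FS = 46.513 / 39.722 = 1.171

FS = 1.17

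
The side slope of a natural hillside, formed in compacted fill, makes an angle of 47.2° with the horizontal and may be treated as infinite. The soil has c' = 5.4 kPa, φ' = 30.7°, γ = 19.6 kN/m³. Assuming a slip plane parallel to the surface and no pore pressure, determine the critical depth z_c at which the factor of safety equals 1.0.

Setting FS = 1.00 in FS = [c' + γz cos²β tanφ'] / [γz sinβ cosβ] and solving for z:
z = c' / [γ cosβ (FS·sinβ − cosβ·tanφ')]
  = 5.4 / [19.6·cos47.2°·(1.00·sin47.2° − cos47.2°·tan30.7°)]
  = 5.4 / [19.6·0.6794·(1.00·0.7337 − 0.6794·0.5938)]
  = 5.4 / 4.3987 = 1.228 m

z_c = 1.23 m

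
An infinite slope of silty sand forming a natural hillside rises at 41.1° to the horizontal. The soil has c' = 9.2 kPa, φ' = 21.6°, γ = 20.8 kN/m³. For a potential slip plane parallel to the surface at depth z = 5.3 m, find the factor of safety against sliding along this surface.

For an infinite slope with a slip plane parallel to the surface (no pore pressure): FS = [c' + γz cos²β tanφ'] / [γz sinβ cosβ].
γz = 20.8·5.3 = 110.24 kN/m²
Numerator = 9.2 + 110.24·cos²41.1°·tan21.6° = 9.2 + 110.24·0.5679·0.3959 = 33.985 kPa
Denominator = 110.24·sin41.1°·cos41.1° = 110.24·0.6574·0.7536 = 54.610 kPa
FS = 33.985 / 54.610 = 0.622

FS = 0.62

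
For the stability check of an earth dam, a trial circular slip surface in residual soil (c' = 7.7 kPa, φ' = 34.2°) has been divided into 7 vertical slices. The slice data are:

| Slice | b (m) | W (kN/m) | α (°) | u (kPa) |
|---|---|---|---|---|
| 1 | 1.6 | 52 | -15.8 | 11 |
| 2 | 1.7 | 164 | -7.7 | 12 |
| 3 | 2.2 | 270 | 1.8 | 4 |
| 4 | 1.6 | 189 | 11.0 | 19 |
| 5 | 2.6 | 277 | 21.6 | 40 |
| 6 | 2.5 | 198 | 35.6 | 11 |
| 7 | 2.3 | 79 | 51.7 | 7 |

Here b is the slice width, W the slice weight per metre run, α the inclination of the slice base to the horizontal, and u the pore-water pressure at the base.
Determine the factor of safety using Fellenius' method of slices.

FS = 2.54

Ordinary method of slices: FS = Σ[c'·Δl_i + (W_i cosα_i − u_i·Δl_i)·tanφ'] / Σ W_i sinα_i, with Δl_i = b_i / cosα_i.
Slice 1: Δl = 1.6/cos(-15.8°) = 1.663 m; N'_1 = 52·cos(-15.8°) − 11·1.663 = 31.7; c'Δl = 12.80; W sinα = -14.2
Slice 2: Δl = 1.7/cos(-7.7°) = 1.715 m; N'_2 = 164·cos(-7.7°) − 12·1.715 = 141.9; c'Δl = 13.21; W sinα = -22.0
Slice 3: Δl = 2.2/cos1.8° = 2.201 m; N'_3 = 270·cos1.8° − 4·2.201 = 261.1; c'Δl = 16.95; W sinα = 8.5
Slice 4: Δl = 1.6/cos11.0° = 1.630 m; N'_4 = 189·cos11.0° − 19·1.630 = 154.6; c'Δl = 12.55; W sinα = 36.1
Slice 5: Δl = 2.6/cos21.6° = 2.796 m; N'_5 = 277·cos21.6° − 40·2.796 = 145.7; c'Δl = 21.53; W sinα = 102.0
Slice 6: Δl = 2.5/cos35.6° = 3.075 m; N'_6 = 198·cos35.6° − 11·3.075 = 127.2; c'Δl = 23.67; W sinα = 115.3
Slice 7: Δl = 2.3/cos51.7° = 3.711 m; N'_7 = 79·cos51.7° − 7·3.711 = 23.0; c'Δl = 28.57; W sinα = 62.0
Σc'Δl = 129.3 kN/m; ΣN' = 885.2 kN/m; ΣW sinα = 287.6 kN/m
Resisting = 129.3 + 885.2·tan34.2° = 129.3 + 601.5 = 730.8 kN/m
FS = 730.8 / 287.6 = 2.541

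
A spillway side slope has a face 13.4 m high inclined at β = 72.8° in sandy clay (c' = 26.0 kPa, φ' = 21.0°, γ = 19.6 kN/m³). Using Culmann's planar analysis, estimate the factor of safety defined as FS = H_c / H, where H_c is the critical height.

H_c = (4c'/γ) · sinβ cosφ' / [1 − cos(β − φ')]
    = (4·26.0/19.6) · sin72.8°·cos21.0° / [1 − cos51.8°]
    = 5.306 · 0.8918 / 0.3816 = 12.40 m
FS = H_c / H = 12.40 / 13.4 = 0.925

FS = 0.93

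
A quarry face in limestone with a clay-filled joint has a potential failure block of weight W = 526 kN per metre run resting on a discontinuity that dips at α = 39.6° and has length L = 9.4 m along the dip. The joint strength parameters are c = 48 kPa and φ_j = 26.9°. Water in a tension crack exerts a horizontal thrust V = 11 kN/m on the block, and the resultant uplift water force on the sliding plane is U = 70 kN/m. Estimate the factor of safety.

Resolving the block weight along and normal to the plane and applying the Mohr–Coulomb strength on the joint:
N' = W cosα − U − V sinα = 526·cos39.6° − 70 − 11·sin39.6° = 328.3 kN/m
Driving force T = W sinα + V cosα = 526·sin39.6° + 11·cos39.6° = 343.8 kN/m
Resisting force R = c·L + N'·tanφ_j = 48·9.4 + 328.3·tan26.9° = 451.2 + 166.5 = 617.7 kN/m
FS = R / T = 617.7 / 343.8 = 1.797

FS = 1.80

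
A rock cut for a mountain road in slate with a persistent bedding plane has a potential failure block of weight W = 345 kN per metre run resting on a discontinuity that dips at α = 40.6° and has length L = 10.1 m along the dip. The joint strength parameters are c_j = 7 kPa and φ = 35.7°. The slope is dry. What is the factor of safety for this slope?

FS = 1.15

Resolving the block weight along and normal to the plane and applying the Mohr–Coulomb strength on the joint:
N' = W cosα = 345·cos40.6° = 261.9 kN/m
Driving force T = W sinα = 345·sin40.6° = 224.5 kN/m
Resisting force R = c_j·L + N'·tanφ = 7·10.1 + 261.9·tan35.7° = 70.7 + 188.2 = 258.9 kN/m
FS = R / T = 258.9 / 224.5 = 1.153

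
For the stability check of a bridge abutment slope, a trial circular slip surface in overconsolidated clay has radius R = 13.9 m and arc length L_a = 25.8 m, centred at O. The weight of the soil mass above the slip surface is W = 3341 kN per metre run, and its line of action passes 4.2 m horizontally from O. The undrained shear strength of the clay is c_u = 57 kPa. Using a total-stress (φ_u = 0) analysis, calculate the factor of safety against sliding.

FS = 1.46

Taking moments about the centre O, the resisting moment is provided by the undrained shear strength acting along the arc:
M_R = c_u·L_a·R = 57·25.80·13.9 = 20441.3 kN·m/m
M_D = W·d = 3341·4.2 = 14032.2 kN·m/m
FS = M_R / M_D = 20441.3 / 14032.2 = 1.457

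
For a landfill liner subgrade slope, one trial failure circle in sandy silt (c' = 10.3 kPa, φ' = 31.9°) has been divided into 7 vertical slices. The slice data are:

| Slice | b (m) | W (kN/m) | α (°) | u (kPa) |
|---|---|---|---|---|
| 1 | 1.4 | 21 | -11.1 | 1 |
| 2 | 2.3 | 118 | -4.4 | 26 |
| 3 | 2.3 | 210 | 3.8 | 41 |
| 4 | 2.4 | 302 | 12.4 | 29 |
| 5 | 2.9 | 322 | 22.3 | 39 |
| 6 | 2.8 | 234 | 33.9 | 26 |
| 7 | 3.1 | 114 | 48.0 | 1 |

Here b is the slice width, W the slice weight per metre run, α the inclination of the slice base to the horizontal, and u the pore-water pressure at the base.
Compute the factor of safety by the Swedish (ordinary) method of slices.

FS = 1.69

Ordinary method of slices: FS = Σ[c'·Δl_i + (W_i cosα_i − u_i·Δl_i)·tanφ'] / Σ W_i sinα_i, with Δl_i = b_i / cosα_i.
Slice 1: Δl = 1.4/cos(-11.1°) = 1.427 m; N'_1 = 21·cos(-11.1°) − 1·1.427 = 19.2; c'Δl = 14.69; W sinα = -4.0
Slice 2: Δl = 2.3/cos(-4.4°) = 2.307 m; N'_2 = 118·cos(-4.4°) − 26·2.307 = 57.7; c'Δl = 23.76; W sinα = -9.1
Slice 3: Δl = 2.3/cos3.8° = 2.305 m; N'_3 = 210·cos3.8° − 41·2.305 = 115.0; c'Δl = 23.74; W sinα = 13.9
Slice 4: Δl = 2.4/cos12.4° = 2.457 m; N'_4 = 302·cos12.4° − 29·2.457 = 223.7; c'Δl = 25.31; W sinα = 64.9
Slice 5: Δl = 2.9/cos22.3° = 3.134 m; N'_5 = 322·cos22.3° − 39·3.134 = 175.7; c'Δl = 32.28; W sinα = 122.2
Slice 6: Δl = 2.8/cos33.9° = 3.373 m; N'_6 = 234·cos33.9° − 26·3.373 = 106.5; c'Δl = 34.75; W sinα = 130.5
Slice 7: Δl = 3.1/cos48.0° = 4.633 m; N'_7 = 114·cos48.0° − 1·4.633 = 71.6; c'Δl = 47.72; W sinα = 84.7
Σc'Δl = 202.3 kN/m; ΣN' = 769.4 kN/m; ΣW sinα = 403.1 kN/m
Resisting = 202.3 + 769.4·tan31.9° = 202.3 + 478.9 = 681.2 kN/m
FS = 681.2 / 403.1 = 1.690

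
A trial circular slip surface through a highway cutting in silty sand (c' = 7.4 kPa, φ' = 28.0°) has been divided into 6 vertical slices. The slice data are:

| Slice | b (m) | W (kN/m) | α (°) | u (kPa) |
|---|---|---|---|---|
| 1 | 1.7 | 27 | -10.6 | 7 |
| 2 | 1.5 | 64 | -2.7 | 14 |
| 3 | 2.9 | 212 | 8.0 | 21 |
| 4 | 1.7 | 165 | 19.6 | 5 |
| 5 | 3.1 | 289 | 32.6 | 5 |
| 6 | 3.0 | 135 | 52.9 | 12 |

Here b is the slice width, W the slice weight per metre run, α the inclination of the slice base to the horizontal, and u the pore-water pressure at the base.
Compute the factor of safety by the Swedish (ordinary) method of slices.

Ordinary method of slices: FS = Σ[c'·Δl_i + (W_i cosα_i − u_i·Δl_i)·tanφ'] / Σ W_i sinα_i, with Δl_i = b_i / cosα_i.
Slice 1: Δl = 1.7/cos(-10.6°) = 1.730 m; N'_1 = 27·cos(-10.6°) − 7·1.730 = 14.4; c'Δl = 12.80; W sinα = -5.0
Slice 2: Δl = 1.5/cos(-2.7°) = 1.502 m; N'_2 = 64·cos(-2.7°) − 14·1.502 = 42.9; c'Δl = 11.11; W sinα = -3.0
Slice 3: Δl = 2.9/cos8.0° = 2.928 m; N'_3 = 212·cos8.0° − 21·2.928 = 148.4; c'Δl = 21.67; W sinα = 29.5
Slice 4: Δl = 1.7/cos19.6° = 1.805 m; N'_4 = 165·cos19.6° − 5·1.805 = 146.4; c'Δl = 13.35; W sinα = 55.3
Slice 5: Δl = 3.1/cos32.6° = 3.680 m; N'_5 = 289·cos32.6° − 5·3.680 = 225.1; c'Δl = 27.23; W sinα = 155.7
Slice 6: Δl = 3.0/cos52.9° = 4.973 m; N'_6 = 135·cos52.9° − 12·4.973 = 21.8; c'Δl = 36.80; W sinα = 107.7
Σc'Δl = 123.0 kN/m; ΣN' = 599.0 kN/m; ΣW sinα = 340.3 kN/m
Resisting = 123.0 + 599.0·tan28.0° = 123.0 + 318.5 = 441.5 kN/m
FS = 441.5 / 340.3 = 1.297

FS = 1.30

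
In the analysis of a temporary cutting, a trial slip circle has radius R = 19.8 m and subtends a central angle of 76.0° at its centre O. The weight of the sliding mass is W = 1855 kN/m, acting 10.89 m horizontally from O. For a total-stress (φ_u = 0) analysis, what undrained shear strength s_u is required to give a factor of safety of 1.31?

FS = s_u·L_a·R / (W·d), so s_u = FS·W·d / (L_a·R).
Arc length L_a = R·θ = 19.8·(76.0°·π/180) = 19.8·1.3265 = 26.26 m
s_u = 1.31·1855·10.89 / (26.26·19.8) = 26463.2 / 520.02 = 50.89 kPa

s_u = 50.9 kPa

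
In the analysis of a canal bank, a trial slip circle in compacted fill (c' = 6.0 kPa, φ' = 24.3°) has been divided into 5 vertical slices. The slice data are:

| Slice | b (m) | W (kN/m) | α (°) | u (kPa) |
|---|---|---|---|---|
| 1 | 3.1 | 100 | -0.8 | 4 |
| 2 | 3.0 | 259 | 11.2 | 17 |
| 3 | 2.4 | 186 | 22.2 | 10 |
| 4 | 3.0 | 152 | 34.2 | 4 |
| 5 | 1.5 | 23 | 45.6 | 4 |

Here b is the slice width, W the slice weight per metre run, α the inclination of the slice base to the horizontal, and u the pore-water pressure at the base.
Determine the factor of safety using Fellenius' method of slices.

Ordinary method of slices: FS = Σ[c'·Δl_i + (W_i cosα_i − u_i·Δl_i)·tanφ'] / Σ W_i sinα_i, with Δl_i = b_i / cosα_i.
Slice 1: Δl = 3.1/cos(-0.8°) = 3.100 m; N'_1 = 100·cos(-0.8°) − 4·3.100 = 87.6; c'Δl = 18.60; W sinα = -1.4
Slice 2: Δl = 3.0/cos11.2° = 3.058 m; N'_2 = 259·cos11.2° − 17·3.058 = 202.1; c'Δl = 18.35; W sinα = 50.3
Slice 3: Δl = 2.4/cos22.2° = 2.592 m; N'_3 = 186·cos22.2° − 10·2.592 = 146.3; c'Δl = 15.55; W sinα = 70.3
Slice 4: Δl = 3.0/cos34.2° = 3.627 m; N'_4 = 152·cos34.2° − 4·3.627 = 111.2; c'Δl = 21.76; W sinα = 85.4
Slice 5: Δl = 1.5/cos45.6° = 2.144 m; N'_5 = 23·cos45.6° − 4·2.144 = 7.5; c'Δl = 12.86; W sinα = 16.4
Σc'Δl = 87.1 kN/m; ΣN' = 554.7 kN/m; ΣW sinα = 221.1 kN/m
Resisting = 87.1 + 554.7·tan24.3° = 87.1 + 250.4 = 337.6 kN/m
FS = 337.6 / 221.1 = 1.527

FS = 1.53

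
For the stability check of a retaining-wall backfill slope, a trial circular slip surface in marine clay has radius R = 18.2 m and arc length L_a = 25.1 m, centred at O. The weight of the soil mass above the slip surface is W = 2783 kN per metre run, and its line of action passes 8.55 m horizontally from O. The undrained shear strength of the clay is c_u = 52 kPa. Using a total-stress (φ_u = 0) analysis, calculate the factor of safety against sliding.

FS = 1.00

Taking moments about the centre O, the resisting moment is provided by the undrained shear strength acting along the arc:
M_R = c_u·L_a·R = 52·25.10·18.2 = 23754.6 kN·m/m
M_D = W·d = 2783·8.55 = 23794.7 kN·m/m
FS = M_R / M_D = 23754.6 / 23794.7 = 0.998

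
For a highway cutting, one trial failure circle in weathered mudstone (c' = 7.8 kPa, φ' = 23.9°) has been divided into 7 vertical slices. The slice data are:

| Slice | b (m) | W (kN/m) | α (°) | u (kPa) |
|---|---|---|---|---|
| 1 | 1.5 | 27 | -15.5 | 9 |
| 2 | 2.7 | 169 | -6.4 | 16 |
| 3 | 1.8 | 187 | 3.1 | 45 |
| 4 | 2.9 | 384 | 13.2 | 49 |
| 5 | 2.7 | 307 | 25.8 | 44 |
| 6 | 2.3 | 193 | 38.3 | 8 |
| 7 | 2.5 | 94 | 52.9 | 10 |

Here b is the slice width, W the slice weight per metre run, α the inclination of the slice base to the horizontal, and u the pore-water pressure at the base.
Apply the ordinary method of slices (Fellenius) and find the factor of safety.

FS = 1.21

Ordinary method of slices: FS = Σ[c'·Δl_i + (W_i cosα_i − u_i·Δl_i)·tanφ'] / Σ W_i sinα_i, with Δl_i = b_i / cosα_i.
Slice 1: Δl = 1.5/cos(-15.5°) = 1.557 m; N'_1 = 27·cos(-15.5°) − 9·1.557 = 12.0; c'Δl = 12.14; W sinα = -7.2
Slice 2: Δl = 2.7/cos(-6.4°) = 2.717 m; N'_2 = 169·cos(-6.4°) − 16·2.717 = 124.5; c'Δl = 21.19; W sinα = -18.8
Slice 3: Δl = 1.8/cos3.1° = 1.803 m; N'_3 = 187·cos3.1° − 45·1.803 = 105.6; c'Δl = 14.06; W sinα = 10.1
Slice 4: Δl = 2.9/cos13.2° = 2.979 m; N'_4 = 384·cos13.2° − 49·2.979 = 227.9; c'Δl = 23.23; W sinα = 87.7
Slice 5: Δl = 2.7/cos25.8° = 2.999 m; N'_5 = 307·cos25.8° − 44·2.999 = 144.4; c'Δl = 23.39; W sinα = 133.6
Slice 6: Δl = 2.3/cos38.3° = 2.931 m; N'_6 = 193·cos38.3° − 8·2.931 = 128.0; c'Δl = 22.86; W sinα = 119.6
Slice 7: Δl = 2.5/cos52.9° = 4.145 m; N'_7 = 94·cos52.9° − 10·4.145 = 15.3; c'Δl = 32.33; W sinα = 75.0
Σc'Δl = 149.2 kN/m; ΣN' = 757.7 kN/m; ΣW sinα = 400.0 kN/m
Resisting = 149.2 + 757.7·tan23.9° = 149.2 + 335.8 = 485.0 kN/m
FS = 485.0 / 400.0 = 1.213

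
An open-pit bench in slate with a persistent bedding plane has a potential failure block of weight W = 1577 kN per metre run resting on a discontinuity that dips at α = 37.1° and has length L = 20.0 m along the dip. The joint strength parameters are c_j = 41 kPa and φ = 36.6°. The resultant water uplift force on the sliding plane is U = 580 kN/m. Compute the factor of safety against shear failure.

FS = 1.39

Resolving the block weight along and normal to the plane and applying the Mohr–Coulomb strength on the joint:
N' = W cosα − U = 1577·cos37.1° − 580 = 677.8 kN/m
Driving force T = W sinα = 1577·sin37.1° = 951.3 kN/m
Resisting force R = c_j·L + N'·tanφ = 41·20.0 + 677.8·tan36.6° = 820.0 + 503.4 = 1323.4 kN/m
FS = R / T = 1323.4 / 951.3 = 1.391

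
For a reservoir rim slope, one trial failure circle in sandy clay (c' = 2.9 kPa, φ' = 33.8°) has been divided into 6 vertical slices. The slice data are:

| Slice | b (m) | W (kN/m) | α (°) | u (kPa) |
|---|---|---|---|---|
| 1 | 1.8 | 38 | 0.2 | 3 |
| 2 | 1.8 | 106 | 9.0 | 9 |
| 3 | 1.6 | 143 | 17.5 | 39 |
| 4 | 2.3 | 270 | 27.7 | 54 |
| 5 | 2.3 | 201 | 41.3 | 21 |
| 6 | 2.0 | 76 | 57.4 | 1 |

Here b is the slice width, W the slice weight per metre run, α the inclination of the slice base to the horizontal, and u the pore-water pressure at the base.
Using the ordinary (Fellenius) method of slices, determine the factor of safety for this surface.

Ordinary method of slices: FS = Σ[c'·Δl_i + (W_i cosα_i − u_i·Δl_i)·tanφ'] / Σ W_i sinα_i, with Δl_i = b_i / cosα_i.
Slice 1: Δl = 1.8/cos0.2° = 1.800 m; N'_1 = 38·cos0.2° − 3·1.800 = 32.6; c'Δl = 5.22; W sinα = 0.1
Slice 2: Δl = 1.8/cos9.0° = 1.822 m; N'_2 = 106·cos9.0° − 9·1.822 = 88.3; c'Δl = 5.29; W sinα = 16.6
Slice 3: Δl = 1.6/cos17.5° = 1.678 m; N'_3 = 143·cos17.5° − 39·1.678 = 71.0; c'Δl = 4.87; W sinα = 43.0
Slice 4: Δl = 2.3/cos27.7° = 2.598 m; N'_4 = 270·cos27.7° − 54·2.598 = 98.8; c'Δl = 7.53; W sinα = 125.5
Slice 5: Δl = 2.3/cos41.3° = 3.062 m; N'_5 = 201·cos41.3° − 21·3.062 = 86.7; c'Δl = 8.88; W sinα = 132.7
Slice 6: Δl = 2.0/cos57.4° = 3.712 m; N'_6 = 76·cos57.4° − 1·3.712 = 37.2; c'Δl = 10.77; W sinα = 64.0
Σc'Δl = 42.5 kN/m; ΣN' = 414.6 kN/m; ΣW sinα = 381.9 kN/m
Resisting = 42.5 + 414.6·tan33.8° = 42.5 + 277.5 = 320.1 kN/m
FS = 320.1 / 381.9 = 0.838

FS = 0.84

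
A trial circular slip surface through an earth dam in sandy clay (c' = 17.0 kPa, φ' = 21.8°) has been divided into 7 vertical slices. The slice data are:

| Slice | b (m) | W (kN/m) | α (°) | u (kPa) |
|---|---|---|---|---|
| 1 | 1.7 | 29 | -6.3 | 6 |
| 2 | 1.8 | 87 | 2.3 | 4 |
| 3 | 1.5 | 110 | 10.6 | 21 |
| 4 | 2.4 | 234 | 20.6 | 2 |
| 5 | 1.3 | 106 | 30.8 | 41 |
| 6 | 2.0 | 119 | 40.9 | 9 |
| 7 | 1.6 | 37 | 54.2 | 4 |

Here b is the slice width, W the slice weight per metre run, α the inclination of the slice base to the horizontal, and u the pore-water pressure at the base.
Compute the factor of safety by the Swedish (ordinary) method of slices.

FS = 1.68

Ordinary method of slices: FS = Σ[c'·Δl_i + (W_i cosα_i − u_i·Δl_i)·tanφ'] / Σ W_i sinα_i, with Δl_i = b_i / cosα_i.
Slice 1: Δl = 1.7/cos(-6.3°) = 1.710 m; N'_1 = 29·cos(-6.3°) − 6·1.710 = 18.6; c'Δl = 29.08; W sinα = -3.2
Slice 2: Δl = 1.8/cos2.3° = 1.801 m; N'_2 = 87·cos2.3° − 4·1.801 = 79.7; c'Δl = 30.62; W sinα = 3.5
Slice 3: Δl = 1.5/cos10.6° = 1.526 m; N'_3 = 110·cos10.6° − 21·1.526 = 76.1; c'Δl = 25.94; W sinα = 20.2
Slice 4: Δl = 2.4/cos20.6° = 2.564 m; N'_4 = 234·cos20.6° − 2·2.564 = 213.9; c'Δl = 43.59; W sinα = 82.3
Slice 5: Δl = 1.3/cos30.8° = 1.513 m; N'_5 = 106·cos30.8° − 41·1.513 = 29.0; c'Δl = 25.73; W sinα = 54.3
Slice 6: Δl = 2.0/cos40.9° = 2.646 m; N'_6 = 119·cos40.9° − 9·2.646 = 66.1; c'Δl = 44.98; W sinα = 77.9
Slice 7: Δl = 1.6/cos54.2° = 2.735 m; N'_7 = 37·cos54.2° − 4·2.735 = 10.7; c'Δl = 46.50; W sinα = 30.0
Σc'Δl = 246.4 kN/m; ΣN' = 494.1 kN/m; ΣW sinα = 265.1 kN/m
Resisting = 246.4 + 494.1·tan21.8° = 246.4 + 197.6 = 444.1 kN/m
FS = 444.1 / 265.1 = 1.675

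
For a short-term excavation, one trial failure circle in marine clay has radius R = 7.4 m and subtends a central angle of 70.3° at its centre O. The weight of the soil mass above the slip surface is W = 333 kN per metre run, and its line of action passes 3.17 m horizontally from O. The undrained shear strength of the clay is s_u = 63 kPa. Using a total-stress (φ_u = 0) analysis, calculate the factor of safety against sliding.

FS = 4.01

Taking moments about the centre O, the resisting moment is provided by the undrained shear strength acting along the arc:
Arc length L_a = R·θ = 7.4·(70.3°·π/180) = 7.4·1.2270 = 9.08 m
M_R = s_u·L_a·R = 63·9.08·7.4 = 4232.9 kN·m/m
M_D = W·d = 333·3.17 = 1055.6 kN·m/m
FS = M_R / M_D = 4232.9 / 1055.6 = 4.010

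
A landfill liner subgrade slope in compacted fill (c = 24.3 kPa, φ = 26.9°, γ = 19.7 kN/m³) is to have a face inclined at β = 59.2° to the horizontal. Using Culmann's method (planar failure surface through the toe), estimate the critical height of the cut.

H_c = 24.43 m

Culmann's analysis gives the critical failure plane at α_cr = (β + φ)/2 = (59.2 + 26.9)/2 = 43.0°, and the critical height
H_c = (4c/γ) · sinβ cosφ / [1 − cos(β − φ)]
    = (4·24.3/19.7) · sin59.2°·cos26.9° / [1 − cos(32.3°)]
    = 4.934 · 0.8590·0.8918 / [1 − 0.8453]
    = 4.934 · 0.7660 / 0.1547
    = 24.43 m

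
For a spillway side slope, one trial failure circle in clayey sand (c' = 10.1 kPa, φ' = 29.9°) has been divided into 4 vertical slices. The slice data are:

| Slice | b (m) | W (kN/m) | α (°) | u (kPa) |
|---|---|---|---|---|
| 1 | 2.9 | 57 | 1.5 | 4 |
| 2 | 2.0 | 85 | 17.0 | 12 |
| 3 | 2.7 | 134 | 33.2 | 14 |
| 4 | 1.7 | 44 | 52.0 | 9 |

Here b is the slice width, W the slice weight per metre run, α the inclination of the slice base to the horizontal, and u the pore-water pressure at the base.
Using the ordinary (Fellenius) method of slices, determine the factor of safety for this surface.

FS = 1.56

Ordinary method of slices: FS = Σ[c'·Δl_i + (W_i cosα_i − u_i·Δl_i)·tanφ'] / Σ W_i sinα_i, with Δl_i = b_i / cosα_i.
Slice 1: Δl = 2.9/cos1.5° = 2.901 m; N'_1 = 57·cos1.5° − 4·2.901 = 45.4; c'Δl = 29.30; W sinα = 1.5
Slice 2: Δl = 2.0/cos17.0° = 2.091 m; N'_2 = 85·cos17.0° − 12·2.091 = 56.2; c'Δl = 21.12; W sinα = 24.9
Slice 3: Δl = 2.7/cos33.2° = 3.227 m; N'_3 = 134·cos33.2° − 14·3.227 = 67.0; c'Δl = 32.59; W sinα = 73.4
Slice 4: Δl = 1.7/cos52.0° = 2.761 m; N'_4 = 44·cos52.0° − 9·2.761 = 2.2; c'Δl = 27.89; W sinα = 34.7
Σc'Δl = 110.9 kN/m; ΣN' = 170.8 kN/m; ΣW sinα = 134.4 kN/m
Resisting = 110.9 + 170.8·tan29.9° = 110.9 + 98.2 = 209.1 kN/m
FS = 209.1 / 134.4 = 1.556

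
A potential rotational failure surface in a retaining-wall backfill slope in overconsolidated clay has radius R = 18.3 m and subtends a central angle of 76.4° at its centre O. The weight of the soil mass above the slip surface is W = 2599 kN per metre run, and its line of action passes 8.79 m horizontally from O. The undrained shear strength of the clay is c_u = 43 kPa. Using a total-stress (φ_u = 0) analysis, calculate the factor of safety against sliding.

Taking moments about the centre O, the resisting moment is provided by the undrained shear strength acting along the arc:
Arc length L_a = R·θ = 18.3·(76.4°·π/180) = 18.3·1.3334 = 24.40 m
M_R = c_u·L_a·R = 43·24.40·18.3 = 19201.8 kN·m/m
M_D = W·d = 2599·8.79 = 22845.2 kN·m/m
FS = M_R / M_D = 19201.8 / 22845.2 = 0.841

FS = 0.84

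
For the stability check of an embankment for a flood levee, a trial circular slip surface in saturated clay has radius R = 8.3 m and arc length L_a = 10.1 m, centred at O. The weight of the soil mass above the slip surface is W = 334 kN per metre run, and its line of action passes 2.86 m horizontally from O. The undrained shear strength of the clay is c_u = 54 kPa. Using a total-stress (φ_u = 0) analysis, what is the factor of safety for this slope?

FS = 4.74

Taking moments about the centre O, the resisting moment is provided by the undrained shear strength acting along the arc:
M_R = c_u·L_a·R = 54·10.10·8.3 = 4526.8 kN·m/m
M_D = W·d = 334·2.86 = 955.2 kN·m/m
FS = M_R / M_D = 4526.8 / 955.2 = 4.739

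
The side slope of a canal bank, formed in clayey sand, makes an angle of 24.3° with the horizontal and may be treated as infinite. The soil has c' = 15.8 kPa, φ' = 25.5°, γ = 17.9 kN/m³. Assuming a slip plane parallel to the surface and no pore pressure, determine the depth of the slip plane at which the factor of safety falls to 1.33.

z = 8.60 m

Setting FS = 1.33 in FS = [c' + γz cos²β tanφ'] / [γz sinβ cosβ] and solving for z:
z = c' / [γ cosβ (FS·sinβ − cosβ·tanφ')]
  = 15.8 / [17.9·cos24.3°·(1.33·sin24.3° − cos24.3°·tan25.5°)]
  = 15.8 / [17.9·0.9114·(1.33·0.4115 − 0.9114·0.4770)]
  = 15.8 / 1.8369 = 8.601 m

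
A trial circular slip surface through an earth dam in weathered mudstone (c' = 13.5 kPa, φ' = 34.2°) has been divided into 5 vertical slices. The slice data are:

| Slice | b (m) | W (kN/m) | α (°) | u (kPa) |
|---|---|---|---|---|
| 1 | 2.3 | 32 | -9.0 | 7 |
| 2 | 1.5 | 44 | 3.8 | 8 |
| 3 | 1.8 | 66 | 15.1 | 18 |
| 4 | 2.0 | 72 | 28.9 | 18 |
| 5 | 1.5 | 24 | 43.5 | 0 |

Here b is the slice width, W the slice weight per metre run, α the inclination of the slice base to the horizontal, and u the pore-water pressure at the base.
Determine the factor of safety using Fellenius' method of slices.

Ordinary method of slices: FS = Σ[c'·Δl_i + (W_i cosα_i − u_i·Δl_i)·tanφ'] / Σ W_i sinα_i, with Δl_i = b_i / cosα_i.
Slice 1: Δl = 2.3/cos(-9.0°) = 2.329 m; N'_1 = 32·cos(-9.0°) − 7·2.329 = 15.3; c'Δl = 31.44; W sinα = -5.0
Slice 2: Δl = 1.5/cos3.8° = 1.503 m; N'_2 = 44·cos3.8° − 8·1.503 = 31.9; c'Δl = 20.29; W sinα = 2.9
Slice 3: Δl = 1.8/cos15.1° = 1.864 m; N'_3 = 66·cos15.1° − 18·1.864 = 30.2; c'Δl = 25.17; W sinα = 17.2
Slice 4: Δl = 2.0/cos28.9° = 2.285 m; N'_4 = 72·cos28.9° − 18·2.285 = 21.9; c'Δl = 30.84; W sinα = 34.8
Slice 5: Δl = 1.5/cos43.5° = 2.068 m; N'_5 = 24·cos43.5° − 0·2.068 = 17.4; c'Δl = 27.92; W sinα = 16.5
Σc'Δl = 135.7 kN/m; ΣN' = 116.7 kN/m; ΣW sinα = 66.4 kN/m
Resisting = 135.7 + 116.7·tan34.2° = 135.7 + 79.3 = 214.9 kN/m
FS = 214.9 / 66.4 = 3.236

FS = 3.24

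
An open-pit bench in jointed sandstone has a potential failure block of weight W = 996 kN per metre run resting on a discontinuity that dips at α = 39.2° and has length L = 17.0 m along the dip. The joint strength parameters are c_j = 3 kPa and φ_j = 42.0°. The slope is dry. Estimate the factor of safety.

Resolving the block weight along and normal to the plane and applying the Mohr–Coulomb strength on the joint:
N' = W cosα = 996·cos39.2° = 771.8 kN/m
Driving force T = W sinα = 996·sin39.2° = 629.5 kN/m
Resisting force R = c_j·L + N'·tanφ_j = 3·17.0 + 771.8·tan42.0° = 51.0 + 695.0 = 746.0 kN/m
FS = R / T = 746.0 / 629.5 = 1.185

FS = 1.19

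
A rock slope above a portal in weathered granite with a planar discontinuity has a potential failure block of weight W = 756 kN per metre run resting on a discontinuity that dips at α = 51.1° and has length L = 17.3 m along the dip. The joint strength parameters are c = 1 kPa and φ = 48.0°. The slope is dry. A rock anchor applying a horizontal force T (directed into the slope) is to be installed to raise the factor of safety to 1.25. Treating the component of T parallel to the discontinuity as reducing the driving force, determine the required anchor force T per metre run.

Resolving forces along and normal to the sliding plane, with the horizontal anchor force T adding T·sinα to the effective normal force and T·cosα acting up the plane against the driving force:
FS = [cL + (W cosα + T sinα) tanφ] / [W sinα − T cosα]
Without the anchor: N' = 474.7 kN/m, driving T_d = 588.4 kN/m, resisting R = 1·17.3 + 474.7·tan48.0° = 544.6 kN/m, FS = 0.93.
Setting FS = 1.25 and solving for T:
1.25·(588.4 − T cos51.1°) = 544.6 + T sin51.1°·tan48.0°
T·(sin51.1°·tan48.0° + 1.25·cos51.1°) = 1.25·588.4 − 544.6
T·(0.7782·1.1106 + 1.25·0.6280) = 735.4 − 544.6 = 190.9
T·1.6493 = 190.9
T = 115.7 kN/m

T = 116 kN/m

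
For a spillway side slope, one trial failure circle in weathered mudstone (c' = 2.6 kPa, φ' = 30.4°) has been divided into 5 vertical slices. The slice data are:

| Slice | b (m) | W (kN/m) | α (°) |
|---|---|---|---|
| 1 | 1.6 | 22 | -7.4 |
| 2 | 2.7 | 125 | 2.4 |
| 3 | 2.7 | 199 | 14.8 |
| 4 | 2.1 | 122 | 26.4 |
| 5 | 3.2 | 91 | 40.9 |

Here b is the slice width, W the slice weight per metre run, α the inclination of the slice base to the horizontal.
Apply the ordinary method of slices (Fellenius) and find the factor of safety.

Ordinary method of slices: FS = Σ[c'·Δl_i + (W_i cosα_i)·tanφ'] / Σ W_i sinα_i, with Δl_i = b_i / cosα_i.
Slice 1: Δl = 1.6/cos(-7.4°) = 1.613 m; N'_1 = 22·cos(-7.4°) = 21.8; c'Δl = 4.19; W sinα = -2.8
Slice 2: Δl = 2.7/cos2.4° = 2.702 m; N'_2 = 125·cos2.4° = 124.9; c'Δl = 7.03; W sinα = 5.2
Slice 3: Δl = 2.7/cos14.8° = 2.793 m; N'_3 = 199·cos14.8° = 192.4; c'Δl = 7.26; W sinα = 50.8
Slice 4: Δl = 2.1/cos26.4° = 2.345 m; N'_4 = 122·cos26.4° = 109.3; c'Δl = 6.10; W sinα = 54.2
Slice 5: Δl = 3.2/cos40.9° = 4.234 m; N'_5 = 91·cos40.9° = 68.8; c'Δl = 11.01; W sinα = 59.6
Σc'Δl = 35.6 kN/m; ΣN' = 517.2 kN/m; ΣW sinα = 167.1 kN/m
Resisting = 35.6 + 517.2·tan30.4° = 35.6 + 303.4 = 339.0 kN/m
FS = 339.0 / 167.1 = 2.029

FS = 2.03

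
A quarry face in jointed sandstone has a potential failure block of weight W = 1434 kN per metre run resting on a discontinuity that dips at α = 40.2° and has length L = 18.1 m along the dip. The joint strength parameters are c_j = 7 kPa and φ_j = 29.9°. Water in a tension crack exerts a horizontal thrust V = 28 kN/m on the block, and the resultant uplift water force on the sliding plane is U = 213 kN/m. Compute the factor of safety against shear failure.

FS = 0.66

Resolving the block weight along and normal to the plane and applying the Mohr–Coulomb strength on the joint:
N' = W cosα − U − V sinα = 1434·cos40.2° − 213 − 28·sin40.2° = 864.2 kN/m
Driving force T = W sinα + V cosα = 1434·sin40.2° + 28·cos40.2° = 947.0 kN/m
Resisting force R = c_j·L + N'·tanφ_j = 7·18.1 + 864.2·tan29.9° = 126.7 + 496.9 = 623.6 kN/m
FS = R / T = 623.6 / 947.0 = 0.659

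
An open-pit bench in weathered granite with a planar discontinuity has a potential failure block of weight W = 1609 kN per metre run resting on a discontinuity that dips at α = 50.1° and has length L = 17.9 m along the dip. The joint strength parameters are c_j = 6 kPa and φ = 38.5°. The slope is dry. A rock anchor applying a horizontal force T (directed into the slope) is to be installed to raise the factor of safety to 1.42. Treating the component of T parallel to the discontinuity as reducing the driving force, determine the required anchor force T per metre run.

Resolving forces along and normal to the sliding plane, with the horizontal anchor force T adding T·sinα to the effective normal force and T·cosα acting up the plane against the driving force:
FS = [c_jL + (W cosα + T sinα) tanφ] / [W sinα − T cosα]
Without the anchor: N' = 1032.1 kN/m, driving T_d = 1234.4 kN/m, resisting R = 6·17.9 + 1032.1·tan38.5° = 928.4 kN/m, FS = 0.75.
Setting FS = 1.42 and solving for T:
1.42·(1234.4 − T cos50.1°) = 928.4 + T sin50.1°·tan38.5°
T·(sin50.1°·tan38.5° + 1.42·cos50.1°) = 1.42·1234.4 − 928.4
T·(0.7672·0.7954 + 1.42·0.6414) = 1752.8 − 928.4 = 824.4
T·1.5211 = 824.4
T = 542.0 kN/m

T = 542 kN/m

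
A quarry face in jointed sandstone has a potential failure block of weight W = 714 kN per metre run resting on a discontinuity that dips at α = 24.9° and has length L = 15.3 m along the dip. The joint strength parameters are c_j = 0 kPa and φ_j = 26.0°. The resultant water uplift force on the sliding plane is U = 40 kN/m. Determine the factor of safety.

FS = 0.99

Resolving the block weight along and normal to the plane and applying the Mohr–Coulomb strength on the joint:
N' = W cosα − U = 714·cos24.9° − 40 = 607.6 kN/m
Driving force T = W sinα = 714·sin24.9° = 300.6 kN/m
Resisting force R = c_j·L + N'·tanφ_j = 0·15.3 + 607.6·tan26.0° = 0.0 + 296.4 = 296.4 kN/m
FS = R / T = 296.4 / 300.6 = 0.986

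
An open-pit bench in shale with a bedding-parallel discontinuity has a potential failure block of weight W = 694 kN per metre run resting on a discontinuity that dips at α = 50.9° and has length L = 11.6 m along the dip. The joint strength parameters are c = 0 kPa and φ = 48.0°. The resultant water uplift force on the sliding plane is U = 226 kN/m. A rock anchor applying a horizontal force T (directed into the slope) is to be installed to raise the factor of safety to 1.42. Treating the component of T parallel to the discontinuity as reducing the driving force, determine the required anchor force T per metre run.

Resolving forces along and normal to the sliding plane, with the horizontal anchor force T adding T·sinα to the effective normal force and T·cosα acting up the plane against the driving force:
FS = [cL + (W cosα − U + T sinα) tanφ] / [W sinα − T cosα]
Without the anchor: N' = 211.7 kN/m, driving T_d = 538.6 kN/m, resisting R = 0·11.6 + 211.7·tan48.0° = 235.1 kN/m, FS = 0.44.
Setting FS = 1.42 and solving for T:
1.42·(538.6 − T cos50.9°) = 235.1 + T sin50.9°·tan48.0°
T·(sin50.9°·tan48.0° + 1.42·cos50.9°) = 1.42·538.6 − 235.1
T·(0.7760·1.1106 + 1.42·0.6307) = 764.8 − 235.1 = 529.7
T·1.7574 = 529.7
T = 301.4 kN/m

T = 301 kN/m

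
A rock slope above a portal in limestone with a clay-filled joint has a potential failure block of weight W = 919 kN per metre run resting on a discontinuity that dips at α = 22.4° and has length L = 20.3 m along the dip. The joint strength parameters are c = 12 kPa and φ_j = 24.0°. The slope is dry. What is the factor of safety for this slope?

Resolving the block weight along and normal to the plane and applying the Mohr–Coulomb strength on the joint:
N' = W cosα = 919·cos22.4° = 849.7 kN/m
Driving force T = W sinα = 919·sin22.4° = 350.2 kN/m
Resisting force R = c·L + N'·tanφ_j = 12·20.3 + 849.7·tan24.0° = 243.6 + 378.3 = 621.9 kN/m
FS = R / T = 621.9 / 350.2 = 1.776

FS = 1.78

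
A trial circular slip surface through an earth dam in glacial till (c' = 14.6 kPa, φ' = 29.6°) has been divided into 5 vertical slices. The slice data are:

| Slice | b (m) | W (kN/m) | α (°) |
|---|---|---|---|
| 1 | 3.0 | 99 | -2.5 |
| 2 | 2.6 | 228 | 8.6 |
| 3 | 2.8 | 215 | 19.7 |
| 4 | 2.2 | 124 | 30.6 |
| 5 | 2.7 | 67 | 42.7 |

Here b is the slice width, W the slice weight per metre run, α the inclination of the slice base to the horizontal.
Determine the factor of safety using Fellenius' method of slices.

FS = 2.87

Ordinary method of slices: FS = Σ[c'·Δl_i + (W_i cosα_i)·tanφ'] / Σ W_i sinα_i, with Δl_i = b_i / cosα_i.
Slice 1: Δl = 3.0/cos(-2.5°) = 3.003 m; N'_1 = 99·cos(-2.5°) = 98.9; c'Δl = 43.84; W sinα = -4.3
Slice 2: Δl = 2.6/cos8.6° = 2.630 m; N'_2 = 228·cos8.6° = 225.4; c'Δl = 38.39; W sinα = 34.1
Slice 3: Δl = 2.8/cos19.7° = 2.974 m; N'_3 = 215·cos19.7° = 202.4; c'Δl = 43.42; W sinα = 72.5
Slice 4: Δl = 2.2/cos30.6° = 2.556 m; N'_4 = 124·cos30.6° = 106.7; c'Δl = 37.32; W sinα = 63.1
Slice 5: Δl = 2.7/cos42.7° = 3.674 m; N'_5 = 67·cos42.7° = 49.2; c'Δl = 53.64; W sinα = 45.4
Σc'Δl = 216.6 kN/m; ΣN' = 682.7 kN/m; ΣW sinα = 210.8 kN/m
Resisting = 216.6 + 682.7·tan29.6° = 216.6 + 387.8 = 604.5 kN/m
FS = 604.5 / 210.8 = 2.867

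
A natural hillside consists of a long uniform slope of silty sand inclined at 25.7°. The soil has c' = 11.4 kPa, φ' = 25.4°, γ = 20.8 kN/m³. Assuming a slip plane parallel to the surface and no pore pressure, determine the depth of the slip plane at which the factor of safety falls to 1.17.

Setting FS = 1.17 in FS = [c' + γz cos²β tanφ'] / [γz sinβ cosβ] and solving for z:
z = c' / [γ cosβ (FS·sinβ − cosβ·tanφ')]
  = 11.4 / [20.8·cos25.7°·(1.17·sin25.7° − cos25.7°·tan25.4°)]
  = 11.4 / [20.8·0.9011·(1.17·0.4337 − 0.9011·0.4748)]
  = 11.4 / 1.4904 = 7.649 m

z = 7.65 m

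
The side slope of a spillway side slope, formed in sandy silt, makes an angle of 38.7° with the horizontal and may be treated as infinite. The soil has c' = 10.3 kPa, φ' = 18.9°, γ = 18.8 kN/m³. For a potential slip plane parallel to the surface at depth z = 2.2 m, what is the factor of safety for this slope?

For an infinite slope with a slip plane parallel to the surface (no pore pressure): FS = [c' + γz cos²β tanφ'] / [γz sinβ cosβ].
γz = 18.8·2.2 = 41.36 kN/m²
Numerator = 10.3 + 41.36·cos²38.7°·tan18.9° = 10.3 + 41.36·0.6091·0.3424 = 18.925 kPa
Denominator = 41.36·sin38.7°·cos38.7° = 41.36·0.6252·0.7804 = 20.182 kPa
FS = 18.925 / 20.182 = 0.938

FS = 0.94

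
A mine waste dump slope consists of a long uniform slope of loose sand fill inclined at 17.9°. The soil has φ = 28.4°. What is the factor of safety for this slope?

FS = 1.67

For a dry cohesionless infinite slope the factor of safety is FS = tanφ / tanβ.
FS = tan28.4° / tan17.9° = 0.5407 / 0.3230 = 1.674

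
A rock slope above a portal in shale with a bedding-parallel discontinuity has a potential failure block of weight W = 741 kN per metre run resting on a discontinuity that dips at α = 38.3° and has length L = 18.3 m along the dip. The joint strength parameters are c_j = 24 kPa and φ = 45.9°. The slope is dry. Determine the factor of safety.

Resolving the block weight along and normal to the plane and applying the Mohr–Coulomb strength on the joint:
N' = W cosα = 741·cos38.3° = 581.5 kN/m
Driving force T = W sinα = 741·sin38.3° = 459.3 kN/m
Resisting force R = c_j·L + N'·tanφ = 24·18.3 + 581.5·tan45.9° = 439.2 + 600.1 = 1039.3 kN/m
FS = R / T = 1039.3 / 459.3 = 2.263

FS = 2.26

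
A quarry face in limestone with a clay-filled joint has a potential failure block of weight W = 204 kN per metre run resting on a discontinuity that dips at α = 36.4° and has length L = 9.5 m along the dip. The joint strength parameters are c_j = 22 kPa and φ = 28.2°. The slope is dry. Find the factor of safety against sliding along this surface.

Resolving the block weight along and normal to the plane and applying the Mohr–Coulomb strength on the joint:
N' = W cosα = 204·cos36.4° = 164.2 kN/m
Driving force T = W sinα = 204·sin36.4° = 121.1 kN/m
Resisting force R = c_j·L + N'·tanφ = 22·9.5 + 164.2·tan28.2° = 209.0 + 88.0 = 297.0 kN/m
FS = R / T = 297.0 / 121.1 = 2.454

FS = 2.45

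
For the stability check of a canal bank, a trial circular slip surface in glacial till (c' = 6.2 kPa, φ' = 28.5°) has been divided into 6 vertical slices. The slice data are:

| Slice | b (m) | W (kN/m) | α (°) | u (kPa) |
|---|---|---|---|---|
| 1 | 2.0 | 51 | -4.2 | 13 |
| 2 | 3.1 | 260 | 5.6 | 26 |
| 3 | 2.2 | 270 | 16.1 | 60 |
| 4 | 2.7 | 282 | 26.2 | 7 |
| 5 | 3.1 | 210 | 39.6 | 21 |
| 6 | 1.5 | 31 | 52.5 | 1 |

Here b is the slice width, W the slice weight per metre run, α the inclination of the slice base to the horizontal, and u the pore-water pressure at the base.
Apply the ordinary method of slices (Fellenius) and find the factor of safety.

Ordinary method of slices: FS = Σ[c'·Δl_i + (W_i cosα_i − u_i·Δl_i)·tanφ'] / Σ W_i sinα_i, with Δl_i = b_i / cosα_i.
Slice 1: Δl = 2.0/cos(-4.2°) = 2.005 m; N'_1 = 51·cos(-4.2°) − 13·2.005 = 24.8; c'Δl = 12.43; W sinα = -3.7
Slice 2: Δl = 3.1/cos5.6° = 3.115 m; N'_2 = 260·cos5.6° − 26·3.115 = 177.8; c'Δl = 19.31; W sinα = 25.4
Slice 3: Δl = 2.2/cos16.1° = 2.290 m; N'_3 = 270·cos16.1° − 60·2.290 = 122.0; c'Δl = 14.20; W sinα = 74.9
Slice 4: Δl = 2.7/cos26.2° = 3.009 m; N'_4 = 282·cos26.2° − 7·3.009 = 232.0; c'Δl = 18.66; W sinα = 124.5
Slice 5: Δl = 3.1/cos39.6° = 4.023 m; N'_5 = 210·cos39.6° − 21·4.023 = 77.3; c'Δl = 24.94; W sinα = 133.9
Slice 6: Δl = 1.5/cos52.5° = 2.464 m; N'_6 = 31·cos52.5° − 1·2.464 = 16.4; c'Δl = 15.28; W sinα = 24.6
Σc'Δl = 104.8 kN/m; ΣN' = 650.3 kN/m; ΣW sinα = 379.5 kN/m
Resisting = 104.8 + 650.3·tan28.5° = 104.8 + 353.1 = 457.9 kN/m
FS = 457.9 / 379.5 = 1.207

FS = 1.21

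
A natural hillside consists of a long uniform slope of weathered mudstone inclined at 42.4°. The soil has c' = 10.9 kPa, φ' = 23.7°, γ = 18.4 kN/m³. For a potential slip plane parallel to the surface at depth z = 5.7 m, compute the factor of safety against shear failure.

FS = 0.69

For an infinite slope with a slip plane parallel to the surface (no pore pressure): FS = [c' + γz cos²β tanφ'] / [γz sinβ cosβ].
γz = 18.4·5.7 = 104.88 kN/m²
Numerator = 10.9 + 104.88·cos²42.4°·tan23.7° = 10.9 + 104.88·0.5453·0.4390 = 36.006 kPa
Denominator = 104.88·sin42.4°·cos42.4° = 104.88·0.6743·0.7385 = 52.224 kPa
FS = 36.006 / 52.224 = 0.689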